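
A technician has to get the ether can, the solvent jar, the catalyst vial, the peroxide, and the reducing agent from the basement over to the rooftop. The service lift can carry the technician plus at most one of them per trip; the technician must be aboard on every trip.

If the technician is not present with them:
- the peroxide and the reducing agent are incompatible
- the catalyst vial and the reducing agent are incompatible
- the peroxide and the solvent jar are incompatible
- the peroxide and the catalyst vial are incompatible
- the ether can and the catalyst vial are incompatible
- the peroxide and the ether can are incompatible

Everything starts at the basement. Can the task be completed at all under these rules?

Whatever the first load, the items left behind include a forbidden pair without the technician. No opening move is safe, so no plan exists.

No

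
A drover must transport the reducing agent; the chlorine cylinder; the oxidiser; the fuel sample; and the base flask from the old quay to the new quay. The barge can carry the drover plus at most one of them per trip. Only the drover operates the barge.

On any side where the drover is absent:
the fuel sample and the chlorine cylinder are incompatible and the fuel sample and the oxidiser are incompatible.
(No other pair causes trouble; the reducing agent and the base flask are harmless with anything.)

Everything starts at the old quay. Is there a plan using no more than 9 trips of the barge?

Counting alone: the drover can take at most 1 across per trip to the new quay, so moving all 5 needs at least 5 loaded trips out, with a return between consecutive ones — at least 9 crossings.
The safety rule pushes this higher. Following every safe sequence of crossings, the most of the 5 that can be at the new quay as the barge arrives there on crossing 9 is 4 — never all 5.
So the move cannot be finished within 9 crossings. (The shortest complete plan takes 11:)
1. Drover goes to the new quay with the fuel sample.
2. Drover goes back to the old quay alone.
3. Drover goes to the new quay with the reducing agent.
4. Drover goes back to the old quay alone.
5. Drover goes to the new quay with the chlorine cylinder.
6. Drover goes back to the old quay with the fuel sample.
7. Drover goes to the new quay with the oxidiser.
8. Drover goes back to the old quay alone.
9. Drover goes to the new quay with the base flask.
10. Drover goes back to the old quay alone.
11. Drover goes to the new quay with the fuel sample.

No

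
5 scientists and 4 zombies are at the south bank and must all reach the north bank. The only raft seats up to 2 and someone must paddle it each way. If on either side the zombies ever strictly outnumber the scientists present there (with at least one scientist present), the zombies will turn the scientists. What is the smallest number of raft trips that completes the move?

15

Counting alone: each trip to the north bank takes at most 2 across and each return brings at least 1 back, so after t trips out (and t−1 returns) at most 2t − (t−1) of the 9 are across; that first reaches 9 at t = 8, so at least 15 crossings are needed.
The plan below uses exactly 15 crossings, so it is optimal:
1. 2 zombies → the north bank.  (the south bank: 5S 2Z; the north bank: 0S 2Z)
2. 1 zombie ← the south bank.  (the south bank: 5S 3Z; the north bank: 0S 1Z)
3. 2 zombies → the north bank.  (the south bank: 5S 1Z; the north bank: 0S 3Z)
4. 1 zombie ← the south bank.  (the south bank: 5S 2Z; the north bank: 0S 2Z)
5. 2 scientists → the north bank.  (the south bank: 3S 2Z; the north bank: 2S 2Z)
6. 1 zombie ← the south bank.  (the south bank: 3S 3Z; the north bank: 2S 1Z)
7. 1 scientist and 1 zombie → the north bank.  (the south bank: 2S 2Z; the north bank: 3S 2Z)
8. 1 scientist ← the south bank.  (the south bank: 3S 2Z; the north bank: 2S 2Z)
9. 1 scientist and 1 zombie → the north bank.  (the south bank: 2S 1Z; the north bank: 3S 3Z)
10. 1 zombie ← the south bank.  (the south bank: 2S 2Z; the north bank: 3S 2Z)
11. 1 scientist and 1 zombie → the north bank.  (the south bank: 1S 1Z; the north bank: 4S 3Z)
12. 1 scientist ← the south bank.  (the south bank: 2S 1Z; the north bank: 3S 3Z)
13. 1 scientist and 1 zombie → the north bank.  (the south bank: 1S 0Z; the north bank: 4S 4Z)
14. 1 zombie ← the south bank.  (the south bank: 1S 1Z; the north bank: 4S 3Z)
15. 1 scientist and 1 zombie → the north bank.  (the south bank: 0S 0Z; the north bank: 5S 4Z)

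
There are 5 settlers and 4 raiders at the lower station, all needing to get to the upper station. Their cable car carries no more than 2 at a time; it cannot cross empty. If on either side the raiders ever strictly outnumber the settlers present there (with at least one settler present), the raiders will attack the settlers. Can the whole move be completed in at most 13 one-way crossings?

No

Counting alone: each trip to the upper station takes at most 2 across and each return brings at least 1 back, so after t trips out (and t−1 returns) at most 2t − (t−1) of the 9 are across; that first reaches 9 at t = 8, so at least 15 crossings are needed.
Since 13 < 15, 13 crossings cannot be enough. (The shortest complete plan in fact takes 15:)
1. 2 raiders → the upper station.  (the lower station: 5S 2R; the upper station: 0S 2R)
2. 1 raider ← the lower station.  (the lower station: 5S 3R; the upper station: 0S 1R)
3. 2 raiders → the upper station.  (the lower station: 5S 1R; the upper station: 0S 3R)
4. 1 raider ← the lower station.  (the lower station: 5S 2R; the upper station: 0S 2R)
5. 2 settlers → the upper station.  (the lower station: 3S 2R; the upper station: 2S 2R)
6. 1 raider ← the lower station.  (the lower station: 3S 3R; the upper station: 2S 1R)
7. 1 settler and 1 raider → the upper station.  (the lower station: 2S 2R; the upper station: 3S 2R)
8. 1 settler ← the lower station.  (the lower station: 3S 2R; the upper station: 2S 2R)
9. 1 settler and 1 raider → the upper station.  (the lower station: 2S 1R; the upper station: 3S 3R)
10. 1 raider ← the lower station.  (the lower station: 2S 2R; the upper station: 3S 2R)
11. 1 settler and 1 raider → the upper station.  (the lower station: 1S 1R; the upper station: 4S 3R)
12. 1 settler ← the lower station.  (the lower station: 2S 1R; the upper station: 3S 3R)
13. 1 settler and 1 raider → the upper station.  (the lower station: 1S 0R; the upper station: 4S 4R)
14. 1 raider ← the lower station.  (the lower station: 1S 1R; the upper station: 4S 3R)
15. 1 settler and 1 raider → the upper station.  (the lower station: 0S 0R; the upper station: 5S 4R)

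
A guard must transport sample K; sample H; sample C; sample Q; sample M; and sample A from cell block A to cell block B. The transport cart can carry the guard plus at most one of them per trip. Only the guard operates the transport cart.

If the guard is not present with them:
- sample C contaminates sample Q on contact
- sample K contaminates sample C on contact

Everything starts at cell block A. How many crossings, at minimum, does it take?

13

Counting alone: the guard can take at most 1 across per trip to cell block B, so moving all 6 needs at least 6 loaded trips out, with a return between consecutive ones — at least 11 crossings.
The safety rule pushes this higher. Following every safe sequence of crossings, the most of the 6 that can be at cell block B as the transport cart arrives there on crossing 11 is 5 — never all 6.
So no plan with fewer than 13 crossings exists, and this one achieves 13:
1. Guard goes to cell block B with sample C.
2. Guard goes back to cell block A alone.
3. Guard goes to cell block B with sample K.
4. Guard goes back to cell block A with sample C.
5. Guard goes to cell block B with sample Q.
6. Guard goes back to cell block A alone.
7. Guard goes to cell block B with sample H.
8. Guard goes back to cell block A alone.
9. Guard goes to cell block B with sample M.
10. Guard goes back to cell block A alone.
11. Guard goes to cell block B with sample A.
12. Guard goes back to cell block A alone.
13. Guard goes to cell block B with sample C.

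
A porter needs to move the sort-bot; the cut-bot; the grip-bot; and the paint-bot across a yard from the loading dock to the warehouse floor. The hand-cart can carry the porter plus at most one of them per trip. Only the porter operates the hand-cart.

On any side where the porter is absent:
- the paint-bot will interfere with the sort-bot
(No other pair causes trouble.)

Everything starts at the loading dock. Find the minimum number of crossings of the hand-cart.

Counting alone: the porter can take at most 1 across per trip to the warehouse floor, so moving all 4 needs at least 4 loaded trips out, with a return between consecutive ones — at least 7 crossings.
The plan below uses exactly 7 crossings, so it is optimal:
1. Porter goes to the warehouse floor with the sort-bot.  [the loading dock: the cut-bot, the grip-bot, the paint-bot | the warehouse floor: the sort-bot]
2. Porter goes back to the loading dock alone.  [the loading dock: the cut-bot, the grip-bot, the paint-bot | the warehouse floor: the sort-bot]
3. Porter goes to the warehouse floor with the cut-bot.  [the loading dock: the grip-bot, the paint-bot | the warehouse floor: the cut-bot, the sort-bot]
4. Porter goes back to the loading dock alone.  [the loading dock: the grip-bot, the paint-bot | the warehouse floor: the cut-bot, the sort-bot]
5. Porter goes to the warehouse floor with the grip-bot.  [the loading dock: the paint-bot | the warehouse floor: the cut-bot, the grip-bot, the sort-bot]
6. Porter goes back to the loading dock alone.  [the loading dock: the paint-bot | the warehouse floor: the cut-bot, the grip-bot, the sort-bot]
7. Porter goes to the warehouse floor with the paint-bot.  [the loading dock: — | the warehouse floor: the cut-bot, the grip-bot, the paint-bot, the sort-bot]

7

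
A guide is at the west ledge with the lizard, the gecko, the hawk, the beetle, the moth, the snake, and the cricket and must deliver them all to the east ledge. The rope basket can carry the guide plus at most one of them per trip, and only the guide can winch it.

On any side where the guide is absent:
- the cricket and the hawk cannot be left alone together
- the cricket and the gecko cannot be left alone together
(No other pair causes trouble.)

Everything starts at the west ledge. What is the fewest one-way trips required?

Counting alone: the guide can take at most 1 across per trip to the east ledge, so moving all 7 needs at least 7 loaded trips out, with a return between consecutive ones — at least 13 crossings.
The safety rule pushes this higher. Following every safe sequence of crossings, the most of the 7 that can be at the east ledge as the rope basket arrives there on crossing 13 is 6 — never all 7.
So no plan with fewer than 15 crossings exists, and this one achieves 15:
1. Guide goes to the east ledge with the cricket.
2. Guide goes back to the west ledge alone.
3. Guide goes to the east ledge with the lizard.
4. Guide goes back to the west ledge alone.
5. Guide goes to the east ledge with the gecko.
6. Guide goes back to the west ledge with the cricket.
7. Guide goes to the east ledge with the hawk.
8. Guide goes back to the west ledge alone.
9. Guide goes to the east ledge with the beetle.
10. Guide goes back to the west ledge alone.
11. Guide goes to the east ledge with the moth.
12. Guide goes back to the west ledge alone.
13. Guide goes to the east ledge with the snake.
14. Guide goes back to the west ledge alone.
15. Guide goes to the east ledge with the cricket.

15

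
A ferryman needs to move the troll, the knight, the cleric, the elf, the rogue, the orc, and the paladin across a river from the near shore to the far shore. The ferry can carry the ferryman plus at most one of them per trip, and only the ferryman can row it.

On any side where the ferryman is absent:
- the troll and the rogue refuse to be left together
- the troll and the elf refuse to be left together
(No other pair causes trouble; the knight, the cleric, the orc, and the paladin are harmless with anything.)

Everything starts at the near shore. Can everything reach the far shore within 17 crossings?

Yes

Yes — this plan uses 15 crossings (≤ 17):
1. Ferryman goes to the far shore with the troll.  [the near shore: the cleric, the elf, the knight, the orc, the paladin, the rogue | the far shore: the troll]
2. Ferryman goes back to the near shore alone.  [the near shore: the cleric, the elf, the knight, the orc, the paladin, the rogue | the far shore: the troll]
3. Ferryman goes to the far shore with the knight.  [the near shore: the cleric, the elf, the orc, the paladin, the rogue | the far shore: the knight, the troll]
4. Ferryman goes back to the near shore alone.  [the near shore: the cleric, the elf, the orc, the paladin, the rogue | the far shore: the knight, the troll]
5. Ferryman goes to the far shore with the cleric.  [the near shore: the elf, the orc, the paladin, the rogue | the far shore: the cleric, the knight, the troll]
6. Ferryman goes back to the near shore alone.  [the near shore: the elf, the orc, the paladin, the rogue | the far shore: the cleric, the knight, the troll]
7. Ferryman goes to the far shore with the elf.  [the near shore: the orc, the paladin, the rogue | the far shore: the cleric, the elf, the knight, the troll]
8. Ferryman goes back to the near shore with the troll.  [the near shore: the orc, the paladin, the rogue, the troll | the far shore: the cleric, the elf, the knight]
9. Ferryman goes to the far shore with the rogue.  [the near shore: the orc, the paladin, the troll | the far shore: the cleric, the elf, the knight, the rogue]
10. Ferryman goes back to the near shore alone.  [the near shore: the orc, the paladin, the troll | the far shore: the cleric, the elf, the knight, the rogue]
11. Ferryman goes to the far shore with the orc.  [the near shore: the paladin, the troll | the far shore: the cleric, the elf, the knight, the orc, the rogue]
12. Ferryman goes back to the near shore alone.  [the near shore: the paladin, the troll | the far shore: the cleric, the elf, the knight, the orc, the rogue]
13. Ferryman goes to the far shore with the paladin.  [the near shore: the troll | the far shore: the cleric, the elf, the knight, the orc, the paladin, the rogue]
14. Ferryman goes back to the near shore alone.  [the near shore: the troll | the far shore: the cleric, the elf, the knight, the orc, the paladin, the rogue]
15. Ferryman goes to the far shore with the troll.  [the near shore: — | the far shore: the cleric, the elf, the knight, the orc, the paladin, the rogue, the troll]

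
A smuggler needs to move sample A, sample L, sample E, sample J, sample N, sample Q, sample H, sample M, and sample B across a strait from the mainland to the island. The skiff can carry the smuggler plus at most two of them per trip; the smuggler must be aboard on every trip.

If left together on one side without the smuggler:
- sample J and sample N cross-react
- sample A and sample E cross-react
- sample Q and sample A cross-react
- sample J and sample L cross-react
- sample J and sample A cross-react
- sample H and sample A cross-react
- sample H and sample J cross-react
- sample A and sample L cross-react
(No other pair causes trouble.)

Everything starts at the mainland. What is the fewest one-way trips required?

15

Counting alone: the smuggler can take at most 2 across per trip to the island, so moving all 9 needs at least 5 loaded trips out, with a return between consecutive ones — at least 9 crossings.
The safety rule pushes this higher. Following every safe sequence of crossings, the most of the 9 that can be at the island as the skiff arrives there on crossings 9, 11, 13 is 6, 7, 8 respectively — never all 9.
So no plan with fewer than 15 crossings exists, and this one achieves 15:
1. Smuggler goes to the island with sample A and sample J.
2. Smuggler goes back to the mainland with sample A.
3. Smuggler goes to the island with sample A and sample E.
4. Smuggler goes back to the mainland with sample A.
5. Smuggler goes to the island with sample A and sample Q.
6. Smuggler goes back to the mainland with sample A.
7. Smuggler goes to the island with sample A and sample M.
8. Smuggler goes back to the mainland with sample A.
9. Smuggler goes to the island with sample A and sample B.
10. Smuggler goes back to the mainland with sample A.
11. Smuggler goes to the island with sample H and sample L.
12. Smuggler goes back to the mainland with sample J.
13. Smuggler goes to the island with sample A and sample N.
14. Smuggler goes back to the mainland with sample A.
15. Smuggler goes to the island with sample A and sample J.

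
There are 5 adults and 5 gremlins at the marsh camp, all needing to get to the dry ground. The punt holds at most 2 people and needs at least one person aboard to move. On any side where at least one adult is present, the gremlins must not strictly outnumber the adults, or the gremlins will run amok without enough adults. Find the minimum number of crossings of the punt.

Following every safe sequence of crossings from the start, the most of the 10 that can be at the dry ground as the punt arrives there on crossings 1, 3, 5, 7 is 2, 3, 4, 5 respectively; the best ever achieved is 5 of 10.
From crossing 9 on, no configuration arises that was not already reachable earlier: only 13 distinct safe configurations (who is on which side, and where the punt is) can ever be reached, none of them has everyone across, and every continuation just revisits them. They are: 0 adults + 0 gremlins across (punt back at the start); 0 adults + 1 gremlin across (punt there); 0 adults + 1 gremlin across (punt back at the start); 0 adults + 2 gremlins across (punt there); 0 adults + 2 gremlins across (punt back at the start); 0 adults + 3 gremlins across (punt there); 0 adults + 3 gremlins across (punt back at the start); 0 adults + 4 gremlins across (punt there); 0 adults + 4 gremlins across (punt back at the start); 0 adults + 5 gremlins across (punt there); 1 adult + 1 gremlin across (punt there); 1 adult + 1 gremlin across (punt back at the start); 2 adults + 2 gremlins across (punt there). So no valid plan exists.

impossible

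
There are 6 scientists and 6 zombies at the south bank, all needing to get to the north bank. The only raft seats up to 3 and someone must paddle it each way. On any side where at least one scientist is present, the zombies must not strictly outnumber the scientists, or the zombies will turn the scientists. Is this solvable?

Following every safe sequence of crossings from the start, the most of the 12 that can be at the north bank as the raft arrives there on crossings 1, 3, 5 is 3, 5, 6 respectively; the best ever achieved is 6 of 12.
From crossing 7 on, no configuration arises that was not already reachable earlier: only 17 distinct safe configurations (who is on which side, and where the raft is) can ever be reached, none of them has everyone across, and every continuation just revisits them. They are: 0 scientists + 0 zombies across (raft back at the start); 0 scientists + 1 zombie across (raft there); 0 scientists + 1 zombie across (raft back at the start); 0 scientists + 2 zombies across (raft there); 0 scientists + 2 zombies across (raft back at the start); 0 scientists + 3 zombies across (raft there); 0 scientists + 3 zombies across (raft back at the start); 0 scientists + 4 zombies across (raft there); 0 scientists + 4 zombies across (raft back at the start); 0 scientists + 5 zombies across (raft there); 0 scientists + 5 zombies across (raft back at the start); 0 scientists + 6 zombies across (raft there); 1 scientist + 1 zombie across (raft there); 1 scientist + 1 zombie across (raft back at the start); 2 scientists + 2 zombies across (raft there); 2 scientists + 2 zombies across (raft back at the start); 3 scientists + 3 zombies across (raft there). So no valid plan exists.

No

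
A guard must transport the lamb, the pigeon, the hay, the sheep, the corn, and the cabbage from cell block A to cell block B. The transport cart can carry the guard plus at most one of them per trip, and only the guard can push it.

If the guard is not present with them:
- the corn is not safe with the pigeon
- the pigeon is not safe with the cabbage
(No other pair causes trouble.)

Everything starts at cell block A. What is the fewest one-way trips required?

13

Counting alone: the guard can take at most 1 across per trip to cell block B, so moving all 6 needs at least 6 loaded trips out, with a return between consecutive ones — at least 11 crossings.
The safety rule pushes this higher. Following every safe sequence of crossings, the most of the 6 that can be at cell block B as the transport cart arrives there on crossing 11 is 5 — never all 6.
So no plan with fewer than 13 crossings exists, and this one achieves 13:
1. Guard goes to cell block B with the pigeon.  [cell block A: the cabbage, the corn, the hay, the lamb, the sheep | cell block B: the pigeon]
2. Guard goes back to cell block A alone.  [cell block A: the cabbage, the corn, the hay, the lamb, the sheep | cell block B: the pigeon]
3. Guard goes to cell block B with the lamb.  [cell block A: the cabbage, the corn, the hay, the sheep | cell block B: the lamb, the pigeon]
4. Guard goes back to cell block A alone.  [cell block A: the cabbage, the corn, the hay, the sheep | cell block B: the lamb, the pigeon]
5. Guard goes to cell block B with the hay.  [cell block A: the cabbage, the corn, the sheep | cell block B: the hay, the lamb, the pigeon]
6. Guard goes back to cell block A alone.  [cell block A: the cabbage, the corn, the sheep | cell block B: the hay, the lamb, the pigeon]
7. Guard goes to cell block B with the sheep.  [cell block A: the cabbage, the corn | cell block B: the hay, the lamb, the pigeon, the sheep]
8. Guard goes back to cell block A alone.  [cell block A: the cabbage, the corn | cell block B: the hay, the lamb, the pigeon, the sheep]
9. Guard goes to cell block B with the corn.  [cell block A: the cabbage | cell block B: the corn, the hay, the lamb, the pigeon, the sheep]
10. Guard goes back to cell block A with the pigeon.  [cell block A: the cabbage, the pigeon | cell block B: the corn, the hay, the lamb, the sheep]
11. Guard goes to cell block B with the cabbage.  [cell block A: the pigeon | cell block B: the cabbage, the corn, the hay, the lamb, the sheep]
12. Guard goes back to cell block A alone.  [cell block A: the pigeon | cell block B: the cabbage, the corn, the hay, the lamb, the sheep]
13. Guard goes to cell block B with the pigeon.  [cell block A: — | cell block B: the cabbage, the corn, the hay, the lamb, the pigeon, the sheep]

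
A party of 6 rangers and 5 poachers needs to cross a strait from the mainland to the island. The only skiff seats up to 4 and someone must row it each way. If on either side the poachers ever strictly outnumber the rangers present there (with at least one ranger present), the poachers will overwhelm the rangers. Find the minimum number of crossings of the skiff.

Counting alone: each trip to the island takes at most 4 across and each return brings at least 1 back, so after t trips out (and t−1 returns) at most 4t − (t−1) of the 11 are across; that first reaches 11 at t = 4, so at least 7 crossings are needed.
The plan below uses exactly 7 crossings, so it is optimal:
1. 2 poachers → the island.  (the mainland: 6R 3P; the island: 0R 2P)
2. 1 poacher ← the mainland.  (the mainland: 6R 4P; the island: 0R 1P)
3. 4 poachers → the island.  (the mainland: 6R 0P; the island: 0R 5P)
4. 1 poacher ← the mainland.  (the mainland: 6R 1P; the island: 0R 4P)
5. 4 rangers → the island.  (the mainland: 2R 1P; the island: 4R 4P)
6. 1 poacher ← the mainland.  (the mainland: 2R 2P; the island: 4R 3P)
7. 2 rangers and 2 poachers → the island.  (the mainland: 0R 0P; the island: 6R 5P)

7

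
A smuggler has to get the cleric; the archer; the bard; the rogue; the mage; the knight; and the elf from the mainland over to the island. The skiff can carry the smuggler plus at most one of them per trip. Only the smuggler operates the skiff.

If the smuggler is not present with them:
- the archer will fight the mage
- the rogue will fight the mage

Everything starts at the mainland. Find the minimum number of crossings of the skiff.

Counting alone: the smuggler can take at most 1 across per trip to the island, so moving all 7 needs at least 7 loaded trips out, with a return between consecutive ones — at least 13 crossings.
The safety rule pushes this higher. Following every safe sequence of crossings, the most of the 7 that can be at the island as the skiff arrives there on crossing 13 is 6 — never all 7.
So no plan with fewer than 15 crossings exists, and this one achieves 15:
1. Smuggler goes to the island with the mage.  [the mainland: the archer, the bard, the cleric, the elf, the knight, the rogue | the island: the mage]
2. Smuggler goes back to the mainland alone.  [the mainland: the archer, the bard, the cleric, the elf, the knight, the rogue | the island: the mage]
3. Smuggler goes to the island with the cleric.  [the mainland: the archer, the bard, the elf, the knight, the rogue | the island: the cleric, the mage]
4. Smuggler goes back to the mainland alone.  [the mainland: the archer, the bard, the elf, the knight, the rogue | the island: the cleric, the mage]
5. Smuggler goes to the island with the archer.  [the mainland: the bard, the elf, the knight, the rogue | the island: the archer, the cleric, the mage]
6. Smuggler goes back to the mainland with the mage.  [the mainland: the bard, the elf, the knight, the mage, the rogue | the island: the archer, the cleric]
7. Smuggler goes to the island with the rogue.  [the mainland: the bard, the elf, the knight, the mage | the island: the archer, the cleric, the rogue]
8. Smuggler goes back to the mainland alone.  [the mainland: the bard, the elf, the knight, the mage | the island: the archer, the cleric, the rogue]
9. Smuggler goes to the island with the bard.  [the mainland: the elf, the knight, the mage | the island: the archer, the bard, the cleric, the rogue]
10. Smuggler goes back to the mainland alone.  [the mainland: the elf, the knight, the mage | the island: the archer, the bard, the cleric, the rogue]
11. Smuggler goes to the island with the knight.  [the mainland: the elf, the mage | the island: the archer, the bard, the cleric, the knight, the rogue]
12. Smuggler goes back to the mainland alone.  [the mainland: the elf, the mage | the island: the archer, the bard, the cleric, the knight, the rogue]
13. Smuggler goes to the island with the elf.  [the mainland: the mage | the island: the archer, the bard, the cleric, the elf, the knight, the rogue]
14. Smuggler goes back to the mainland alone.  [the mainland: the mage | the island: the archer, the bard, the cleric, the elf, the knight, the rogue]
15. Smuggler goes to the island with the mage.  [the mainland: — | the island: the archer, the bard, the cleric, the elf, the knight, the mage, the rogue]

15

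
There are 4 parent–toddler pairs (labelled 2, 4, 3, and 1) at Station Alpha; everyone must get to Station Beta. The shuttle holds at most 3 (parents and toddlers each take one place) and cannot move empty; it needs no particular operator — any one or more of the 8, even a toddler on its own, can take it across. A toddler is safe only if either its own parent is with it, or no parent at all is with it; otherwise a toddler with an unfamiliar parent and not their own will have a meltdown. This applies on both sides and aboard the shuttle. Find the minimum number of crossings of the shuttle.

Counting alone: each trip to Station Beta takes at most 3 across and each return brings at least 1 back, so after t trips out (and t−1 returns) at most 3t − (t−1) of the 8 are across; that first reaches 8 at t = 4, so at least 7 crossings are needed.
The safety rule pushes this higher. Following every safe sequence of crossings, the most of the 8 that can be at Station Beta as the shuttle arrives there on crossing 7 is 7 — never all 8.
So no plan with fewer than 9 crossings exists, and this one achieves 9:
1. parent 2 and toddler 2 cross → Station Beta.
2. parent 2 crosses ← Station Alpha.
3. parent 2, parent 4, and toddler 4 cross → Station Beta.
4. parent 2 and toddler 2 cross ← Station Alpha.
5. parent 1, parent 2, and parent 3 cross → Station Beta.
6. toddler 4 crosses ← Station Alpha.
7. toddler 2 and toddler 4 cross → Station Beta.
8. toddler 2 crosses ← Station Alpha.
9. toddler 1, toddler 2, and toddler 3 cross → Station Beta.

9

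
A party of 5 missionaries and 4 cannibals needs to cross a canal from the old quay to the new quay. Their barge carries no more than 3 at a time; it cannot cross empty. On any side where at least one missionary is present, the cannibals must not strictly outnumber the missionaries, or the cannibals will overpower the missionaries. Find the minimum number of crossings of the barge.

7

Counting alone: each trip to the new quay takes at most 3 across and each return brings at least 1 back, so after t trips out (and t−1 returns) at most 3t − (t−1) of the 9 are across; that first reaches 9 at t = 4, so at least 7 crossings are needed.
The plan below uses exactly 7 crossings, so it is optimal:
1. 3 cannibals → the new quay.  (the old quay: 5M 1C; the new quay: 0M 3C)
2. 1 cannibal ← the old quay.  (the old quay: 5M 2C; the new quay: 0M 2C)
3. 3 missionaries → the new quay.  (the old quay: 2M 2C; the new quay: 3M 2C)
4. 1 missionary ← the old quay.  (the old quay: 3M 2C; the new quay: 2M 2C)
5. 2 missionaries and 1 cannibal → the new quay.  (the old quay: 1M 1C; the new quay: 4M 3C)
6. 1 missionary ← the old quay.  (the old quay: 2M 1C; the new quay: 3M 3C)
7. 2 missionaries and 1 cannibal → the new quay.  (the old quay: 0M 0C; the new quay: 5M 4C)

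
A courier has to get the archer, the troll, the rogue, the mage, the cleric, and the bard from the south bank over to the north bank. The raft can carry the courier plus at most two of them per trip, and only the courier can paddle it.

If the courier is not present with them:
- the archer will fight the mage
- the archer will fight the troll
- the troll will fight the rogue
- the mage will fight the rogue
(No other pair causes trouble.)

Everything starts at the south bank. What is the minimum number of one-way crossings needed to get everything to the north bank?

5

Counting alone: the courier can take at most 2 across per trip to the north bank, so moving all 6 needs at least 3 loaded trips out, with a return between consecutive ones — at least 5 crossings.
The plan below uses exactly 5 crossings, so it is optimal:
1. Courier goes to the north bank with the archer and the rogue.
2. Courier goes back to the south bank alone.
3. Courier goes to the north bank with the bard and the cleric.
4. Courier goes back to the south bank alone.
5. Courier goes to the north bank with the mage and the troll.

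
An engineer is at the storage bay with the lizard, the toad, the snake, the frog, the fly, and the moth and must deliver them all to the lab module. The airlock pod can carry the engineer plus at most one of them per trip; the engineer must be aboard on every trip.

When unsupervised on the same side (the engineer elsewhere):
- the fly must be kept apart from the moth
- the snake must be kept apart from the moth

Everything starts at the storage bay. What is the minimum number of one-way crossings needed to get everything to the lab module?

Counting alone: the engineer can take at most 1 across per trip to the lab module, so moving all 6 needs at least 6 loaded trips out, with a return between consecutive ones — at least 11 crossings.
The safety rule pushes this higher. Following every safe sequence of crossings, the most of the 6 that can be at the lab module as the airlock pod arrives there on crossing 11 is 5 — never all 6.
So no plan with fewer than 13 crossings exists, and this one achieves 13:
1. Engineer goes to the lab module with the moth.  [the storage bay: the fly, the frog, the lizard, the snake, the toad | the lab module: the moth]
2. Engineer goes back to the storage bay alone.  [the storage bay: the fly, the frog, the lizard, the snake, the toad | the lab module: the moth]
3. Engineer goes to the lab module with the lizard.  [the storage bay: the fly, the frog, the snake, the toad | the lab module: the lizard, the moth]
4. Engineer goes back to the storage bay alone.  [the storage bay: the fly, the frog, the snake, the toad | the lab module: the lizard, the moth]
5. Engineer goes to the lab module with the toad.  [the storage bay: the fly, the frog, the snake | the lab module: the lizard, the moth, the toad]
6. Engineer goes back to the storage bay alone.  [the storage bay: the fly, the frog, the snake | the lab module: the lizard, the moth, the toad]
7. Engineer goes to the lab module with the snake.  [the storage bay: the fly, the frog | the lab module: the lizard, the moth, the snake, the toad]
8. Engineer goes back to the storage bay with the moth.  [the storage bay: the fly, the frog, the moth | the lab module: the lizard, the snake, the toad]
9. Engineer goes to the lab module with the fly.  [the storage bay: the frog, the moth | the lab module: the fly, the lizard, the snake, the toad]
10. Engineer goes back to the storage bay alone.  [the storage bay: the frog, the moth | the lab module: the fly, the lizard, the snake, the toad]
11. Engineer goes to the lab module with the frog.  [the storage bay: the moth | the lab module: the fly, the frog, the lizard, the snake, the toad]
12. Engineer goes back to the storage bay alone.  [the storage bay: the moth | the lab module: the fly, the frog, the lizard, the snake, the toad]
13. Engineer goes to the lab module with the moth.  [the storage bay: — | the lab module: the fly, the frog, the lizard, the moth, the snake, the toad]

13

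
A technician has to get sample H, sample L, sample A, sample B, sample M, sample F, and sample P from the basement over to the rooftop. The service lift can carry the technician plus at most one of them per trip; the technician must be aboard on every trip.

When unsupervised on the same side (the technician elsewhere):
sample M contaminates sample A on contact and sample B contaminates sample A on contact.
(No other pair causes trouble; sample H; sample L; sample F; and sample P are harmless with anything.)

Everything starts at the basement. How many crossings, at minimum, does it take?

Counting alone: the technician can take at most 1 across per trip to the rooftop, so moving all 7 needs at least 7 loaded trips out, with a return between consecutive ones — at least 13 crossings.
The safety rule pushes this higher. Following every safe sequence of crossings, the most of the 7 that can be at the rooftop as the service lift arrives there on crossing 13 is 6 — never all 7.
So no plan with fewer than 15 crossings exists, and this one achieves 15:
1. Technician goes to the rooftop with sample A.
2. Technician goes back to the basement alone.
3. Technician goes to the rooftop with sample H.
4. Technician goes back to the basement alone.
5. Technician goes to the rooftop with sample L.
6. Technician goes back to the basement alone.
7. Technician goes to the rooftop with sample B.
8. Technician goes back to the basement with sample A.
9. Technician goes to the rooftop with sample M.
10. Technician goes back to the basement alone.
11. Technician goes to the rooftop with sample F.
12. Technician goes back to the basement alone.
13. Technician goes to the rooftop with sample P.
14. Technician goes back to the basement alone.
15. Technician goes to the rooftop with sample A.

15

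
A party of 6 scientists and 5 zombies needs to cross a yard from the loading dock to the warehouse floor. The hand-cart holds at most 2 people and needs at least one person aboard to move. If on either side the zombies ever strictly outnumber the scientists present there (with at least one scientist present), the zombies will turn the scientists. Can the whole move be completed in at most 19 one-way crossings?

Yes — this plan uses 19 crossings (≤ 19):
1. 2 zombies → the warehouse floor.  (the loading dock: 6S 3Z; the warehouse floor: 0S 2Z)
2. 1 zombie ← the loading dock.  (the loading dock: 6S 4Z; the warehouse floor: 0S 1Z)
3. 2 zombies → the warehouse floor.  (the loading dock: 6S 2Z; the warehouse floor: 0S 3Z)
4. 1 zombie ← the loading dock.  (the loading dock: 6S 3Z; the warehouse floor: 0S 2Z)
5. 2 scientists → the warehouse floor.  (the loading dock: 4S 3Z; the warehouse floor: 2S 2Z)
6. 1 zombie ← the loading dock.  (the loading dock: 4S 4Z; the warehouse floor: 2S 1Z)
7. 1 scientist and 1 zombie → the warehouse floor.  (the loading dock: 3S 3Z; the warehouse floor: 3S 2Z)
8. 1 scientist ← the loading dock.  (the loading dock: 4S 3Z; the warehouse floor: 2S 2Z)
9. 1 scientist and 1 zombie → the warehouse floor.  (the loading dock: 3S 2Z; the warehouse floor: 3S 3Z)
10. 1 zombie ← the loading dock.  (the loading dock: 3S 3Z; the warehouse floor: 3S 2Z)
11. 1 scientist and 1 zombie → the warehouse floor.  (the loading dock: 2S 2Z; the warehouse floor: 4S 3Z)
12. 1 scientist ← the loading dock.  (the loading dock: 3S 2Z; the warehouse floor: 3S 3Z)
13. 1 scientist and 1 zombie → the warehouse floor.  (the loading dock: 2S 1Z; the warehouse floor: 4S 4Z)
14. 1 zombie ← the loading dock.  (the loading dock: 2S 2Z; the warehouse floor: 4S 3Z)
15. 1 scientist and 1 zombie → the warehouse floor.  (the loading dock: 1S 1Z; the warehouse floor: 5S 4Z)
16. 1 scientist ← the loading dock.  (the loading dock: 2S 1Z; the warehouse floor: 4S 4Z)
17. 1 scientist and 1 zombie → the warehouse floor.  (the loading dock: 1S 0Z; the warehouse floor: 5S 5Z)
18. 1 zombie ← the loading dock.  (the loading dock: 1S 1Z; the warehouse floor: 5S 4Z)
19. 1 scientist and 1 zombie → the warehouse floor.  (the loading dock: 0S 0Z; the warehouse floor: 6S 5Z)

Yes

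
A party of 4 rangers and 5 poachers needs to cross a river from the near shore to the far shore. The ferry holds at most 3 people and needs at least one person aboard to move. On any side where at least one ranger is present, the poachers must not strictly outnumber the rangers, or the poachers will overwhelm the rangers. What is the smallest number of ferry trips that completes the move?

impossible

The poachers already outnumber the rangers at the near shore before anyone moves, so the starting position itself is disallowed.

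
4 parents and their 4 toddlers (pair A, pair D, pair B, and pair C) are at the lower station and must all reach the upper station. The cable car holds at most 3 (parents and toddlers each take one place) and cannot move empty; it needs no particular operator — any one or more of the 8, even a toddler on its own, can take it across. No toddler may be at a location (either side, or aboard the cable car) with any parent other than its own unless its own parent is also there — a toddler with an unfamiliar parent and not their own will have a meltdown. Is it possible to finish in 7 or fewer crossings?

No

Counting alone: each trip to the upper station takes at most 3 across and each return brings at least 1 back, so after t trips out (and t−1 returns) at most 3t − (t−1) of the 8 are across; that first reaches 8 at t = 4, so at least 7 crossings are needed.
The safety rule pushes this higher. Following every safe sequence of crossings, the most of the 8 that can be at the upper station as the cable car arrives there on crossing 7 is 7 — never all 8.
So the move cannot be finished within 7 crossings. (The shortest complete plan takes 9:)
1. parent A and toddler A cross → the upper station.
2. parent A crosses ← the lower station.
3. parent A, parent D, and toddler D cross → the upper station.
4. parent A and toddler A cross ← the lower station.
5. parent A, parent B, and parent C cross → the upper station.
6. toddler D crosses ← the lower station.
7. toddler A and toddler D cross → the upper station.
8. toddler A crosses ← the lower station.
9. toddler A, toddler B, and toddler C cross → the upper station.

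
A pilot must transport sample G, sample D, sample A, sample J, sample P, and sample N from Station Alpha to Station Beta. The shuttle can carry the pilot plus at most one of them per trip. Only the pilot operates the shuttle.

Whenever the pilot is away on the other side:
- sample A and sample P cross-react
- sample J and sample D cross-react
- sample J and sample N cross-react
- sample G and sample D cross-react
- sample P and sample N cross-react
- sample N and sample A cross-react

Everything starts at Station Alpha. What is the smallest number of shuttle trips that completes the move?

Whatever the first load, the items left behind include a forbidden pair without the pilot. No opening move is safe, so no plan exists.

impossible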